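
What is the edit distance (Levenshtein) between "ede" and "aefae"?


Computing edit distance: "ede" -> "aefae"
DP table:
           a    e    f    a    e
      0    1    2    3    4    5
  e   1    1    1    2    3    4
  d   2    2    2    2    3    4
  e   3    3    2    3    3    3
Edit distance = dp[3][5] = 3

3


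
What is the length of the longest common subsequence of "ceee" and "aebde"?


LCS of "ceee" and "aebde"
DP table:
           a    e    b    d    e
      0    0    0    0    0    0
  c   0    0    0    0    0    0
  e   0    0    1    1    1    1
  e   0    0    1    1    1    2
  e   0    0    1    1    1    2
LCS length = dp[4][5] = 2

2


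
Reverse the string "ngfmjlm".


Input: ngfmjlm
Reading characters right to left:
  Position 6: 'm'
  Position 5: 'l'
  Position 4: 'j'
  Position 3: 'm'
  Position 2: 'f'
  Position 1: 'g'
  Position 0: 'n'
Reversed: mljmfgn

mljmfgn


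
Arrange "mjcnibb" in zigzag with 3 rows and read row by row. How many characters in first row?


Zigzag "mjcnibb" into 3 rows:
Placing characters:
  'm' => row 0
  'j' => row 1
  'c' => row 2
  'n' => row 1
  'i' => row 0
  'b' => row 1
  'b' => row 2
Rows:
  Row 0: "mi"
  Row 1: "jnb"
  Row 2: "cb"
First row length: 2

2


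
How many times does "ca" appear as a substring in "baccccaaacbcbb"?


Searching for "ca" in "baccccaaacbcbb"
Scanning each position:
  Position 0: "ba" => no
  Position 1: "ac" => no
  Position 2: "cc" => no
  Position 3: "cc" => no
  Position 4: "cc" => no
  Position 5: "ca" => MATCH
  Position 6: "aa" => no
  Position 7: "aa" => no
  Position 8: "ac" => no
  Position 9: "cb" => no
  Position 10: "bc" => no
  Position 11: "cb" => no
  Position 12: "bb" => no
Total occurrences: 1

1


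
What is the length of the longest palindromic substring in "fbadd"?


Input: "fbadd"
Checking substrings for palindromes:
  [3:5] "dd" (len 2) => palindrome
Longest palindromic substring: "dd" with length 2

2


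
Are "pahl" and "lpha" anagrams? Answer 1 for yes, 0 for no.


Strings: "pahl", "lpha"
Sorted first:  ahlp
Sorted second: ahlp
Sorted forms match => anagrams

1


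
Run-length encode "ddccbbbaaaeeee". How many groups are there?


Input: ddccbbbaaaeeee
Scanning for consecutive runs:
  Group 1: 'd' x 2 (positions 0-1)
  Group 2: 'c' x 2 (positions 2-3)
  Group 3: 'b' x 3 (positions 4-6)
  Group 4: 'a' x 3 (positions 7-9)
  Group 5: 'e' x 4 (positions 10-13)
Total groups: 5

5


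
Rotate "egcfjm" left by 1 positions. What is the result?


Input: "egcfjm", rotate left by 1
First 1 characters: "e"
Remaining characters: "gcfjm"
Concatenate remaining + first: "gcfjm" + "e" = "gcfjme"

gcfjme


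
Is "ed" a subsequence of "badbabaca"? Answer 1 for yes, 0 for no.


Check if "ed" is a subsequence of "badbabaca"
Greedy scan:
  Position 0 ('b'): no match needed
  Position 1 ('a'): no match needed
  Position 2 ('d'): no match needed
  Position 3 ('b'): no match needed
  Position 4 ('a'): no match needed
  Position 5 ('b'): no match needed
  Position 6 ('a'): no match needed
  Position 7 ('c'): no match needed
  Position 8 ('a'): no match needed
Only matched 0/2 characters => not a subsequence

0


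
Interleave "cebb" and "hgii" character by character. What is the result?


Interleaving "cebb" and "hgii":
  Position 0: 'c' from first, 'h' from second => "ch"
  Position 1: 'e' from first, 'g' from second => "eg"
  Position 2: 'b' from first, 'i' from second => "bi"
  Position 3: 'b' from first, 'i' from second => "bi"
Result: chegbibi

chegbibi


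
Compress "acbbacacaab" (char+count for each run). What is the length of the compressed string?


Input: acbbacacaab
Runs:
  'a' x 1 => "a1"
  'c' x 1 => "c1"
  'b' x 2 => "b2"
  'a' x 1 => "a1"
  'c' x 1 => "c1"
  'a' x 1 => "a1"
  'c' x 1 => "c1"
  'a' x 2 => "a2"
  'b' x 1 => "b1"
Compressed: "a1c1b2a1c1a1c1a2b1"
Compressed length: 18

18


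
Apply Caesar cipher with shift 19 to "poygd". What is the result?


Caesar cipher: shift "poygd" by 19
  'p' (pos 15) + 19 = pos 8 = 'i'
  'o' (pos 14) + 19 = pos 7 = 'h'
  'y' (pos 24) + 19 = pos 17 = 'r'
  'g' (pos 6) + 19 = pos 25 = 'z'
  'd' (pos 3) + 19 = pos 22 = 'w'
Result: ihrzw

ihrzw


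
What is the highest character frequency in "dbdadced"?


Input: dbdadced
Character counts:
  'a': 1
  'b': 1
  'c': 1
  'd': 4
  'e': 1
Maximum frequency: 4

4


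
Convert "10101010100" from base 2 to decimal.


Input: "10101010100" in base 2
Positional expansion:
  Digit '1' (value 1) x 2^10 = 1024
  Digit '0' (value 0) x 2^9 = 0
  Digit '1' (value 1) x 2^8 = 256
  Digit '0' (value 0) x 2^7 = 0
  Digit '1' (value 1) x 2^6 = 64
  Digit '0' (value 0) x 2^5 = 0
  Digit '1' (value 1) x 2^4 = 16
  Digit '0' (value 0) x 2^3 = 0
  Digit '1' (value 1) x 2^2 = 4
  Digit '0' (value 0) x 2^1 = 0
  Digit '0' (value 0) x 2^0 = 0
Sum = 1364

1364


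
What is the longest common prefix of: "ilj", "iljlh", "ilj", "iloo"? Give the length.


Words: ilj, iljlh, ilj, iloo
  Position 0: all 'i' => match
  Position 1: all 'l' => match
  Position 2: ('j', 'j', 'j', 'o') => mismatch, stop
LCP = "il" (length 2)

2


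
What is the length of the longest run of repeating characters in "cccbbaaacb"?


Input: "cccbbaaacb"
Scanning for longest run:
  Position 1 ('c'): continues run of 'c', length=2
  Position 2 ('c'): continues run of 'c', length=3
  Position 3 ('b'): new char, reset run to 1
  Position 4 ('b'): continues run of 'b', length=2
  Position 5 ('a'): new char, reset run to 1
  Position 6 ('a'): continues run of 'a', length=2
  Position 7 ('a'): continues run of 'a', length=3
  Position 8 ('c'): new char, reset run to 1
  Position 9 ('b'): new char, reset run to 1
Longest run: 'c' with length 3

3


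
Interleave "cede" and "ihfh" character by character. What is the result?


Interleaving "cede" and "ihfh":
  Position 0: 'c' from first, 'i' from second => "ci"
  Position 1: 'e' from first, 'h' from second => "eh"
  Position 2: 'd' from first, 'f' from second => "df"
  Position 3: 'e' from first, 'h' from second => "eh"
Result: ciehdfeh

ciehdfeh


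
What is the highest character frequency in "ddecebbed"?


Input: ddecebbed
Character counts:
  'b': 2
  'c': 1
  'd': 3
  'e': 3
Maximum frequency: 3

3


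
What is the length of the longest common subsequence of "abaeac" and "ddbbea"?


LCS of "abaeac" and "ddbbea"
DP table:
           d    d    b    b    e    a
      0    0    0    0    0    0    0
  a   0    0    0    0    0    0    1
  b   0    0    0    1    1    1    1
  a   0    0    0    1    1    1    2
  e   0    0    0    1    1    2    2
  a   0    0    0    1    1    2    3
  c   0    0    0    1    1    2    3
LCS length = dp[6][6] = 3

3


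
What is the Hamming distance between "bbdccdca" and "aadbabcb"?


Comparing "bbdccdca" and "aadbabcb" position by position:
  Position 0: 'b' vs 'a' => differ
  Position 1: 'b' vs 'a' => differ
  Position 2: 'd' vs 'd' => same
  Position 3: 'c' vs 'b' => differ
  Position 4: 'c' vs 'a' => differ
  Position 5: 'd' vs 'b' => differ
  Position 6: 'c' vs 'c' => same
  Position 7: 'a' vs 'b' => differ
Total differences (Hamming distance): 6

6


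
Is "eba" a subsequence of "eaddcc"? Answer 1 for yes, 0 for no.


Check if "eba" is a subsequence of "eaddcc"
Greedy scan:
  Position 0 ('e'): matches sub[0] = 'e'
  Position 1 ('a'): no match needed
  Position 2 ('d'): no match needed
  Position 3 ('d'): no match needed
  Position 4 ('c'): no match needed
  Position 5 ('c'): no match needed
Only matched 1/3 characters => not a subsequence

0


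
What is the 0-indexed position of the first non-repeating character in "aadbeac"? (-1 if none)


Input: aadbeac
Character frequencies:
  'a': 3
  'b': 1
  'c': 1
  'd': 1
  'e': 1
Scanning left to right for freq == 1:
  Position 0 ('a'): freq=3, skip
  Position 1 ('a'): freq=3, skip
  Position 2 ('d'): unique! => answer = 2

2


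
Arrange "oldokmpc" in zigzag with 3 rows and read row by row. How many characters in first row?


Zigzag "oldokmpc" into 3 rows:
Placing characters:
  'o' => row 0
  'l' => row 1
  'd' => row 2
  'o' => row 1
  'k' => row 0
  'm' => row 1
  'p' => row 2
  'c' => row 1
Rows:
  Row 0: "ok"
  Row 1: "lomc"
  Row 2: "dp"
First row length: 2

2


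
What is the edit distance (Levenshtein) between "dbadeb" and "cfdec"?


Computing edit distance: "dbadeb" -> "cfdec"
DP table:
           c    f    d    e    c
      0    1    2    3    4    5
  d   1    1    2    2    3    4
  b   2    2    2    3    3    4
  a   3    3    3    3    4    4
  d   4    4    4    3    4    5
  e   5    5    5    4    3    4
  b   6    6    6    5    4    4
Edit distance = dp[6][5] = 4

4


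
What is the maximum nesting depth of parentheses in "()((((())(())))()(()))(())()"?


Input: "()((((())(())))()(()))(())()"
Tracking depth:
  Position 0 '(': depth becomes 1
  Position 1 ')': depth becomes 0
  Position 2 '(': depth becomes 1
  Position 3 '(': depth becomes 2
  Position 4 '(': depth becomes 3
  Position 5 '(': depth becomes 4
  Position 6 '(': depth becomes 5
  Position 7 ')': depth becomes 4
  Position 8 ')': depth becomes 3
  Position 9 '(': depth becomes 4
  Position 10 '(': depth becomes 5
  Position 11 ')': depth becomes 4
  Position 12 ')': depth becomes 3
  Position 13 ')': depth becomes 2
  Position 14 ')': depth becomes 1
  Position 15 '(': depth becomes 2
  Position 16 ')': depth becomes 1
  Position 17 '(': depth becomes 2
  Position 18 '(': depth becomes 3
  Position 19 ')': depth becomes 2
  Position 20 ')': depth becomes 1
  Position 21 ')': depth becomes 0
  Position 22 '(': depth becomes 1
  Position 23 '(': depth becomes 2
  Position 24 ')': depth becomes 1
  Position 25 ')': depth becomes 0
  Position 26 '(': depth becomes 1
  Position 27 ')': depth becomes 0
Maximum depth reached: 5

5


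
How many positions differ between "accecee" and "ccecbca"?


Comparing "accecee" and "ccecbca" position by position:
  Position 0: 'a' vs 'c' => DIFFER
  Position 1: 'c' vs 'c' => same
  Position 2: 'c' vs 'e' => DIFFER
  Position 3: 'e' vs 'c' => DIFFER
  Position 4: 'c' vs 'b' => DIFFER
  Position 5: 'e' vs 'c' => DIFFER
  Position 6: 'e' vs 'a' => DIFFER
Positions that differ: 6

6


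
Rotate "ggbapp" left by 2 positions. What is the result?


Input: "ggbapp", rotate left by 2
First 2 characters: "gg"
Remaining characters: "bapp"
Concatenate remaining + first: "bapp" + "gg" = "bappgg"

bappgg


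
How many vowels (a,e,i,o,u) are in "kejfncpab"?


Input: kejfncpab
Checking each character:
  'k' at position 0: consonant
  'e' at position 1: vowel (running total: 1)
  'j' at position 2: consonant
  'f' at position 3: consonant
  'n' at position 4: consonant
  'c' at position 5: consonant
  'p' at position 6: consonant
  'a' at position 7: vowel (running total: 2)
  'b' at position 8: consonant
Total vowels: 2

2


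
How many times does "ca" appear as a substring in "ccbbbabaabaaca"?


Searching for "ca" in "ccbbbabaabaaca"
Scanning each position:
  Position 0: "cc" => no
  Position 1: "cb" => no
  Position 2: "bb" => no
  Position 3: "bb" => no
  Position 4: "ba" => no
  Position 5: "ab" => no
  Position 6: "ba" => no
  Position 7: "aa" => no
  Position 8: "ab" => no
  Position 9: "ba" => no
  Position 10: "aa" => no
  Position 11: "ac" => no
  Position 12: "ca" => MATCH
Total occurrences: 1

1


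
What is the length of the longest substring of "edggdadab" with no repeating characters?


Input: "edggdadab"
Sliding window (track last position of each char):
  Position 0 ('e'): window [0,0] length 1 -- new best
  Position 1 ('d'): window [0,1] length 2 -- new best
  Position 2 ('g'): window [0,2] length 3 -- new best
  Position 3 ('g'): repeat (last at 2), move window start to 3
  Position 3 ('g'): window [3,3] length 1
  Position 4 ('d'): window [3,4] length 2
  Position 5 ('a'): window [3,5] length 3
  Position 6 ('d'): repeat (last at 4), move window start to 5
  Position 6 ('d'): window [5,6] length 2
  Position 7 ('a'): repeat (last at 5), move window start to 6
  Position 7 ('a'): window [6,7] length 2
  Position 8 ('b'): window [6,8] length 3
Longest substring with no repeats: "edg" with length 3

3


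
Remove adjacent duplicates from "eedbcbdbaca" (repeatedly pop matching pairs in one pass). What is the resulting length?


Input: eedbcbdbaca
Stack-based adjacent duplicate removal:
  Read 'e': push. Stack: e
  Read 'e': matches stack top 'e' => pop. Stack: (empty)
  Read 'd': push. Stack: d
  Read 'b': push. Stack: db
  Read 'c': push. Stack: dbc
  Read 'b': push. Stack: dbcb
  Read 'd': push. Stack: dbcbd
  Read 'b': push. Stack: dbcbdb
  Read 'a': push. Stack: dbcbdba
  Read 'c': push. Stack: dbcbdbac
  Read 'a': push. Stack: dbcbdbaca
Final stack: "dbcbdbaca" (length 9)

9


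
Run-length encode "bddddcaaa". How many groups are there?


Input: bddddcaaa
Scanning for consecutive runs:
  Group 1: 'b' x 1 (positions 0-0)
  Group 2: 'd' x 4 (positions 1-4)
  Group 3: 'c' x 1 (positions 5-5)
  Group 4: 'a' x 3 (positions 6-8)
Total groups: 4

4


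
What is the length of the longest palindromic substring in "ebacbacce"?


Input: "ebacbacce"
Checking substrings for palindromes:
  [6:8] "cc" (len 2) => palindrome
Longest palindromic substring: "cc" with length 2

2


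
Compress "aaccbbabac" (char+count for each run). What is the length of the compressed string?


Input: aaccbbabac
Runs:
  'a' x 2 => "a2"
  'c' x 2 => "c2"
  'b' x 2 => "b2"
  'a' x 1 => "a1"
  'b' x 1 => "b1"
  'a' x 1 => "a1"
  'c' x 1 => "c1"
Compressed: "a2c2b2a1b1a1c1"
Compressed length: 14

14


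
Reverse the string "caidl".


Input: caidl
Reading characters right to left:
  Position 4: 'l'
  Position 3: 'd'
  Position 2: 'i'
  Position 1: 'a'
  Position 0: 'c'
Reversed: ldiac

ldiac


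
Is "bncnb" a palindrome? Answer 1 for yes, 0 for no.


Input: bncnb
Reversed: bncnb
  Compare pos 0 ('b') with pos 4 ('b'): match
  Compare pos 1 ('n') with pos 3 ('n'): match
Result: palindrome

1


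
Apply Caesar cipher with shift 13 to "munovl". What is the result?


Caesar cipher: shift "munovl" by 13
  'm' (pos 12) + 13 = pos 25 = 'z'
  'u' (pos 20) + 13 = pos 7 = 'h'
  'n' (pos 13) + 13 = pos 0 = 'a'
  'o' (pos 14) + 13 = pos 1 = 'b'
  'v' (pos 21) + 13 = pos 8 = 'i'
  'l' (pos 11) + 13 = pos 24 = 'y'
Result: zhabiy

zhabiy


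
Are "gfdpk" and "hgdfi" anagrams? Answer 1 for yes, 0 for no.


Strings: "gfdpk", "hgdfi"
Sorted first:  dfgkp
Sorted second: dfghi
Differ at position 3: 'k' vs 'h' => not anagrams

0


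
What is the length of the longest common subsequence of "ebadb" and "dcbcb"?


LCS of "ebadb" and "dcbcb"
DP table:
           d    c    b    c    b
      0    0    0    0    0    0
  e   0    0    0    0    0    0
  b   0    0    0    1    1    1
  a   0    0    0    1    1    1
  d   0    1    1    1    1    1
  b   0    1    1    2    2    2
LCS length = dp[5][5] = 2

2


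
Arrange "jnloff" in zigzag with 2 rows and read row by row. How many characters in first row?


Zigzag "jnloff" into 2 rows:
Placing characters:
  'j' => row 0
  'n' => row 1
  'l' => row 0
  'o' => row 1
  'f' => row 0
  'f' => row 1
Rows:
  Row 0: "jlf"
  Row 1: "nof"
First row length: 3

3


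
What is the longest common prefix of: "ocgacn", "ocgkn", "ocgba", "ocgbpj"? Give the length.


Words: ocgacn, ocgkn, ocgba, ocgbpj
  Position 0: all 'o' => match
  Position 1: all 'c' => match
  Position 2: all 'g' => match
  Position 3: ('a', 'k', 'b', 'b') => mismatch, stop
LCP = "ocg" (length 3)

3


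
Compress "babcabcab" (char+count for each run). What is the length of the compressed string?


Input: babcabcab
Runs:
  'b' x 1 => "b1"
  'a' x 1 => "a1"
  'b' x 1 => "b1"
  'c' x 1 => "c1"
  'a' x 1 => "a1"
  'b' x 1 => "b1"
  'c' x 1 => "c1"
  'a' x 1 => "a1"
  'b' x 1 => "b1"
Compressed: "b1a1b1c1a1b1c1a1b1"
Compressed length: 18

18


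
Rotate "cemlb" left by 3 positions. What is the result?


Input: "cemlb", rotate left by 3
First 3 characters: "cem"
Remaining characters: "lb"
Concatenate remaining + first: "lb" + "cem" = "lbcem"

lbcem


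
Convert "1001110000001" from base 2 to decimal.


Input: "1001110000001" in base 2
Positional expansion:
  Digit '1' (value 1) x 2^12 = 4096
  Digit '0' (value 0) x 2^11 = 0
  Digit '0' (value 0) x 2^10 = 0
  Digit '1' (value 1) x 2^9 = 512
  Digit '1' (value 1) x 2^8 = 256
  Digit '1' (value 1) x 2^7 = 128
  Digit '0' (value 0) x 2^6 = 0
  Digit '0' (value 0) x 2^5 = 0
  Digit '0' (value 0) x 2^4 = 0
  Digit '0' (value 0) x 2^3 = 0
  Digit '0' (value 0) x 2^2 = 0
  Digit '0' (value 0) x 2^1 = 0
  Digit '1' (value 1) x 2^0 = 1
Sum = 4993

4993


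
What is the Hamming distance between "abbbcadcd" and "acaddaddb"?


Comparing "abbbcadcd" and "acaddaddb" position by position:
  Position 0: 'a' vs 'a' => same
  Position 1: 'b' vs 'c' => differ
  Position 2: 'b' vs 'a' => differ
  Position 3: 'b' vs 'd' => differ
  Position 4: 'c' vs 'd' => differ
  Position 5: 'a' vs 'a' => same
  Position 6: 'd' vs 'd' => same
  Position 7: 'c' vs 'd' => differ
  Position 8: 'd' vs 'b' => differ
Total differences (Hamming distance): 6

6


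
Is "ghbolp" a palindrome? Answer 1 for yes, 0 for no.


Input: ghbolp
Reversed: plobhg
  Compare pos 0 ('g') with pos 5 ('p'): MISMATCH
  Compare pos 1 ('h') with pos 4 ('l'): MISMATCH
  Compare pos 2 ('b') with pos 3 ('o'): MISMATCH
Result: not a palindrome

0


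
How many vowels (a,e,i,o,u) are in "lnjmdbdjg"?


Input: lnjmdbdjg
Checking each character:
  'l' at position 0: consonant
  'n' at position 1: consonant
  'j' at position 2: consonant
  'm' at position 3: consonant
  'd' at position 4: consonant
  'b' at position 5: consonant
  'd' at position 6: consonant
  'j' at position 7: consonant
  'g' at position 8: consonant
Total vowels: 0

0


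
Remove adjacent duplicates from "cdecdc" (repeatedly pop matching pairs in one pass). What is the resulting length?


Input: cdecdc
Stack-based adjacent duplicate removal:
  Read 'c': push. Stack: c
  Read 'd': push. Stack: cd
  Read 'e': push. Stack: cde
  Read 'c': push. Stack: cdec
  Read 'd': push. Stack: cdecd
  Read 'c': push. Stack: cdecdc
Final stack: "cdecdc" (length 6)

6


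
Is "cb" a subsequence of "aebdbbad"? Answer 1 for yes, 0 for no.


Check if "cb" is a subsequence of "aebdbbad"
Greedy scan:
  Position 0 ('a'): no match needed
  Position 1 ('e'): no match needed
  Position 2 ('b'): no match needed
  Position 3 ('d'): no match needed
  Position 4 ('b'): no match needed
  Position 5 ('b'): no match needed
  Position 6 ('a'): no match needed
  Position 7 ('d'): no match needed
Only matched 0/2 characters => not a subsequence

0


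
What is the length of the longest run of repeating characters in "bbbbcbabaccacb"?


Input: "bbbbcbabaccacb"
Scanning for longest run:
  Position 1 ('b'): continues run of 'b', length=2
  Position 2 ('b'): continues run of 'b', length=3
  Position 3 ('b'): continues run of 'b', length=4
  Position 4 ('c'): new char, reset run to 1
  Position 5 ('b'): new char, reset run to 1
  Position 6 ('a'): new char, reset run to 1
  Position 7 ('b'): new char, reset run to 1
  Position 8 ('a'): new char, reset run to 1
  Position 9 ('c'): new char, reset run to 1
  Position 10 ('c'): continues run of 'c', length=2
  Position 11 ('a'): new char, reset run to 1
  Position 12 ('c'): new char, reset run to 1
  Position 13 ('b'): new char, reset run to 1
Longest run: 'b' with length 4

4


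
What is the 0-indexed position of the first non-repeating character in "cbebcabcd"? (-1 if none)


Input: cbebcabcd
Character frequencies:
  'a': 1
  'b': 3
  'c': 3
  'd': 1
  'e': 1
Scanning left to right for freq == 1:
  Position 0 ('c'): freq=3, skip
  Position 1 ('b'): freq=3, skip
  Position 2 ('e'): unique! => answer = 2

2


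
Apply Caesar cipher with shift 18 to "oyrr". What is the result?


Caesar cipher: shift "oyrr" by 18
  'o' (pos 14) + 18 = pos 6 = 'g'
  'y' (pos 24) + 18 = pos 16 = 'q'
  'r' (pos 17) + 18 = pos 9 = 'j'
  'r' (pos 17) + 18 = pos 9 = 'j'
Result: gqjj

gqjj


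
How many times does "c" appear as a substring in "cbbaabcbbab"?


Searching for "c" in "cbbaabcbbab"
Scanning each position:
  Position 0: "c" => MATCH
  Position 1: "b" => no
  Position 2: "b" => no
  Position 3: "a" => no
  Position 4: "a" => no
  Position 5: "b" => no
  Position 6: "c" => MATCH
  Position 7: "b" => no
  Position 8: "b" => no
  Position 9: "a" => no
  Position 10: "b" => no
Total occurrences: 2

2


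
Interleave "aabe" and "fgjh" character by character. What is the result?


Interleaving "aabe" and "fgjh":
  Position 0: 'a' from first, 'f' from second => "af"
  Position 1: 'a' from first, 'g' from second => "ag"
  Position 2: 'b' from first, 'j' from second => "bj"
  Position 3: 'e' from first, 'h' from second => "eh"
Result: afagbjeh

afagbjeh


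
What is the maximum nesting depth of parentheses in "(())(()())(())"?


Input: "(())(()())(())"
Tracking depth:
  Position 0 '(': depth becomes 1
  Position 1 '(': depth becomes 2
  Position 2 ')': depth becomes 1
  Position 3 ')': depth becomes 0
  Position 4 '(': depth becomes 1
  Position 5 '(': depth becomes 2
  Position 6 ')': depth becomes 1
  Position 7 '(': depth becomes 2
  Position 8 ')': depth becomes 1
  Position 9 ')': depth becomes 0
  Position 10 '(': depth becomes 1
  Position 11 '(': depth becomes 2
  Position 12 ')': depth becomes 1
  Position 13 ')': depth becomes 0
Maximum depth reached: 2

2


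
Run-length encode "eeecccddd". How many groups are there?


Input: eeecccddd
Scanning for consecutive runs:
  Group 1: 'e' x 3 (positions 0-2)
  Group 2: 'c' x 3 (positions 3-5)
  Group 3: 'd' x 3 (positions 6-8)
Total groups: 3

3


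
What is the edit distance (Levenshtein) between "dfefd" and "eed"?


Computing edit distance: "dfefd" -> "eed"
DP table:
           e    e    d
      0    1    2    3
  d   1    1    2    2
  f   2    2    2    3
  e   3    2    2    3
  f   4    3    3    3
  d   5    4    4    3
Edit distance = dp[5][3] = 3

3


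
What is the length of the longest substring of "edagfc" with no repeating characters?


Input: "edagfc"
Sliding window (track last position of each char):
  Position 0 ('e'): window [0,0] length 1 -- new best
  Position 1 ('d'): window [0,1] length 2 -- new best
  Position 2 ('a'): window [0,2] length 3 -- new best
  Position 3 ('g'): window [0,3] length 4 -- new best
  Position 4 ('f'): window [0,4] length 5 -- new best
  Position 5 ('c'): window [0,5] length 6 -- new best
Longest substring with no repeats: "edagfc" with length 6

6


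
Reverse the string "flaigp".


Input: flaigp
Reading characters right to left:
  Position 5: 'p'
  Position 4: 'g'
  Position 3: 'i'
  Position 2: 'a'
  Position 1: 'l'
  Position 0: 'f'
Reversed: pgialf

pgialf


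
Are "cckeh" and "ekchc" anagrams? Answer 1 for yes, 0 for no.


Strings: "cckeh", "ekchc"
Sorted first:  ccehk
Sorted second: ccehk
Sorted forms match => anagrams

1


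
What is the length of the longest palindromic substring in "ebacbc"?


Input: "ebacbc"
Checking substrings for palindromes:
  [3:6] "cbc" (len 3) => palindrome
Longest palindromic substring: "cbc" with length 3

3


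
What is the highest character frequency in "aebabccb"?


Input: aebabccb
Character counts:
  'a': 2
  'b': 3
  'c': 2
  'e': 1
Maximum frequency: 3

3


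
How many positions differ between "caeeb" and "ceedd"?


Comparing "caeeb" and "ceedd" position by position:
  Position 0: 'c' vs 'c' => same
  Position 1: 'a' vs 'e' => DIFFER
  Position 2: 'e' vs 'e' => same
  Position 3: 'e' vs 'd' => DIFFER
  Position 4: 'b' vs 'd' => DIFFER
Positions that differ: 3

3


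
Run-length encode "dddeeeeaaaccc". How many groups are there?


Input: dddeeeeaaaccc
Scanning for consecutive runs:
  Group 1: 'd' x 3 (positions 0-2)
  Group 2: 'e' x 4 (positions 3-6)
  Group 3: 'a' x 3 (positions 7-9)
  Group 4: 'c' x 3 (positions 10-12)
Total groups: 4

4


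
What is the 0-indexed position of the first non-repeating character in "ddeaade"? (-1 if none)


Input: ddeaade
Character frequencies:
  'a': 2
  'd': 3
  'e': 2
Scanning left to right for freq == 1:
  Position 0 ('d'): freq=3, skip
  Position 1 ('d'): freq=3, skip
  Position 2 ('e'): freq=2, skip
  Position 3 ('a'): freq=2, skip
  Position 4 ('a'): freq=2, skip
  Position 5 ('d'): freq=3, skip
  Position 6 ('e'): freq=2, skip
  No unique character found => answer = -1

-1


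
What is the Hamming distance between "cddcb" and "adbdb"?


Comparing "cddcb" and "adbdb" position by position:
  Position 0: 'c' vs 'a' => differ
  Position 1: 'd' vs 'd' => same
  Position 2: 'd' vs 'b' => differ
  Position 3: 'c' vs 'd' => differ
  Position 4: 'b' vs 'b' => same
Total differences (Hamming distance): 3

3


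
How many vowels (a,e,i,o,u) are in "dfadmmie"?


Input: dfadmmie
Checking each character:
  'd' at position 0: consonant
  'f' at position 1: consonant
  'a' at position 2: vowel (running total: 1)
  'd' at position 3: consonant
  'm' at position 4: consonant
  'm' at position 5: consonant
  'i' at position 6: vowel (running total: 2)
  'e' at position 7: vowel (running total: 3)
Total vowels: 3

3


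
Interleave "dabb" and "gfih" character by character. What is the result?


Interleaving "dabb" and "gfih":
  Position 0: 'd' from first, 'g' from second => "dg"
  Position 1: 'a' from first, 'f' from second => "af"
  Position 2: 'b' from first, 'i' from second => "bi"
  Position 3: 'b' from first, 'h' from second => "bh"
Result: dgafbibh

dgafbibh


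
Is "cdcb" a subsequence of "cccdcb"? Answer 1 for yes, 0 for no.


Check if "cdcb" is a subsequence of "cccdcb"
Greedy scan:
  Position 0 ('c'): matches sub[0] = 'c'
  Position 1 ('c'): no match needed
  Position 2 ('c'): no match needed
  Position 3 ('d'): matches sub[1] = 'd'
  Position 4 ('c'): matches sub[2] = 'c'
  Position 5 ('b'): matches sub[3] = 'b'
All 4 characters matched => is a subsequence

1


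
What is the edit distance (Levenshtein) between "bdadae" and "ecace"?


Computing edit distance: "bdadae" -> "ecace"
DP table:
           e    c    a    c    e
      0    1    2    3    4    5
  b   1    1    2    3    4    5
  d   2    2    2    3    4    5
  a   3    3    3    2    3    4
  d   4    4    4    3    3    4
  a   5    5    5    4    4    4
  e   6    5    6    5    5    4
Edit distance = dp[6][5] = 4

4


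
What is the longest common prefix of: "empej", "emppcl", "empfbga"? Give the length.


Words: empej, emppcl, empfbga
  Position 0: all 'e' => match
  Position 1: all 'm' => match
  Position 2: all 'p' => match
  Position 3: ('e', 'p', 'f') => mismatch, stop
LCP = "emp" (length 3)

3


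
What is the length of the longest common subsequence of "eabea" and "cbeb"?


LCS of "eabea" and "cbeb"
DP table:
           c    b    e    b
      0    0    0    0    0
  e   0    0    0    1    1
  a   0    0    0    1    1
  b   0    0    1    1    2
  e   0    0    1    2    2
  a   0    0    1    2    2
LCS length = dp[5][4] = 2

2


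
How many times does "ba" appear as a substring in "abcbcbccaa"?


Searching for "ba" in "abcbcbccaa"
Scanning each position:
  Position 0: "ab" => no
  Position 1: "bc" => no
  Position 2: "cb" => no
  Position 3: "bc" => no
  Position 4: "cb" => no
  Position 5: "bc" => no
  Position 6: "cc" => no
  Position 7: "ca" => no
  Position 8: "aa" => no
Total occurrences: 0

0


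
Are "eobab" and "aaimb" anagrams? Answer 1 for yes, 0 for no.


Strings: "eobab", "aaimb"
Sorted first:  abbeo
Sorted second: aabim
Differ at position 1: 'b' vs 'a' => not anagrams

0


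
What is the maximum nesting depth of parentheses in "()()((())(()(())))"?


Input: "()()((())(()(())))"
Tracking depth:
  Position 0 '(': depth becomes 1
  Position 1 ')': depth becomes 0
  Position 2 '(': depth becomes 1
  Position 3 ')': depth becomes 0
  Position 4 '(': depth becomes 1
  Position 5 '(': depth becomes 2
  Position 6 '(': depth becomes 3
  Position 7 ')': depth becomes 2
  Position 8 ')': depth becomes 1
  Position 9 '(': depth becomes 2
  Position 10 '(': depth becomes 3
  Position 11 ')': depth becomes 2
  Position 12 '(': depth becomes 3
  Position 13 '(': depth becomes 4
  Position 14 ')': depth becomes 3
  Position 15 ')': depth becomes 2
  Position 16 ')': depth becomes 1
  Position 17 ')': depth becomes 0
Maximum depth reached: 4

4


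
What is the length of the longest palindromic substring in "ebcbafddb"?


Input: "ebcbafddb"
Checking substrings for palindromes:
  [1:4] "bcb" (len 3) => palindrome
  [6:8] "dd" (len 2) => palindrome
Longest palindromic substring: "bcb" with length 3

3


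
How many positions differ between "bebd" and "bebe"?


Comparing "bebd" and "bebe" position by position:
  Position 0: 'b' vs 'b' => same
  Position 1: 'e' vs 'e' => same
  Position 2: 'b' vs 'b' => same
  Position 3: 'd' vs 'e' => DIFFER
Positions that differ: 1

1


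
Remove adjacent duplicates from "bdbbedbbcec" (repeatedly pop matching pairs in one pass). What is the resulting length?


Input: bdbbedbbcec
Stack-based adjacent duplicate removal:
  Read 'b': push. Stack: b
  Read 'd': push. Stack: bd
  Read 'b': push. Stack: bdb
  Read 'b': matches stack top 'b' => pop. Stack: bd
  Read 'e': push. Stack: bde
  Read 'd': push. Stack: bded
  Read 'b': push. Stack: bdedb
  Read 'b': matches stack top 'b' => pop. Stack: bded
  Read 'c': push. Stack: bdedc
  Read 'e': push. Stack: bdedce
  Read 'c': push. Stack: bdedcec
Final stack: "bdedcec" (length 7)

7


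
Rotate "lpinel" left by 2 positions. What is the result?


Input: "lpinel", rotate left by 2
First 2 characters: "lp"
Remaining characters: "inel"
Concatenate remaining + first: "inel" + "lp" = "inellp"

inellp


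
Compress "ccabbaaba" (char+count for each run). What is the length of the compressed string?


Input: ccabbaaba
Runs:
  'c' x 2 => "c2"
  'a' x 1 => "a1"
  'b' x 2 => "b2"
  'a' x 2 => "a2"
  'b' x 1 => "b1"
  'a' x 1 => "a1"
Compressed: "c2a1b2a2b1a1"
Compressed length: 12

12


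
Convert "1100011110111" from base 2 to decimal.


Input: "1100011110111" in base 2
Positional expansion:
  Digit '1' (value 1) x 2^12 = 4096
  Digit '1' (value 1) x 2^11 = 2048
  Digit '0' (value 0) x 2^10 = 0
  Digit '0' (value 0) x 2^9 = 0
  Digit '0' (value 0) x 2^8 = 0
  Digit '1' (value 1) x 2^7 = 128
  Digit '1' (value 1) x 2^6 = 64
  Digit '1' (value 1) x 2^5 = 32
  Digit '1' (value 1) x 2^4 = 16
  Digit '0' (value 0) x 2^3 = 0
  Digit '1' (value 1) x 2^2 = 4
  Digit '1' (value 1) x 2^1 = 2
  Digit '1' (value 1) x 2^0 = 1
Sum = 6391

6391


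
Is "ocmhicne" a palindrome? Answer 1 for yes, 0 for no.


Input: ocmhicne
Reversed: encihmco
  Compare pos 0 ('o') with pos 7 ('e'): MISMATCH
  Compare pos 1 ('c') with pos 6 ('n'): MISMATCH
  Compare pos 2 ('m') with pos 5 ('c'): MISMATCH
  Compare pos 3 ('h') with pos 4 ('i'): MISMATCH
Result: not a palindrome

0


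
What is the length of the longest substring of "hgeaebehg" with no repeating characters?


Input: "hgeaebehg"
Sliding window (track last position of each char):
  Position 0 ('h'): window [0,0] length 1 -- new best
  Position 1 ('g'): window [0,1] length 2 -- new best
  Position 2 ('e'): window [0,2] length 3 -- new best
  Position 3 ('a'): window [0,3] length 4 -- new best
  Position 4 ('e'): repeat (last at 2), move window start to 3
  Position 4 ('e'): window [3,4] length 2
  Position 5 ('b'): window [3,5] length 3
  Position 6 ('e'): repeat (last at 4), move window start to 5
  Position 6 ('e'): window [5,6] length 2
  Position 7 ('h'): window [5,7] length 3
  Position 8 ('g'): window [5,8] length 4
Longest substring with no repeats: "hgea" with length 4

4


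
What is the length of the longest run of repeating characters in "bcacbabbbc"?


Input: "bcacbabbbc"
Scanning for longest run:
  Position 1 ('c'): new char, reset run to 1
  Position 2 ('a'): new char, reset run to 1
  Position 3 ('c'): new char, reset run to 1
  Position 4 ('b'): new char, reset run to 1
  Position 5 ('a'): new char, reset run to 1
  Position 6 ('b'): new char, reset run to 1
  Position 7 ('b'): continues run of 'b', length=2
  Position 8 ('b'): continues run of 'b', length=3
  Position 9 ('c'): new char, reset run to 1
Longest run: 'b' with length 3

3


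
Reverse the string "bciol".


Input: bciol
Reading characters right to left:
  Position 4: 'l'
  Position 3: 'o'
  Position 2: 'i'
  Position 1: 'c'
  Position 0: 'b'
Reversed: loicb

loicb


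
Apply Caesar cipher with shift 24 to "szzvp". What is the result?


Caesar cipher: shift "szzvp" by 24
  's' (pos 18) + 24 = pos 16 = 'q'
  'z' (pos 25) + 24 = pos 23 = 'x'
  'z' (pos 25) + 24 = pos 23 = 'x'
  'v' (pos 21) + 24 = pos 19 = 't'
  'p' (pos 15) + 24 = pos 13 = 'n'
Result: qxxtn

qxxtn


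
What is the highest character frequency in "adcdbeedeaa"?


Input: adcdbeedeaa
Character counts:
  'a': 3
  'b': 1
  'c': 1
  'd': 3
  'e': 3
Maximum frequency: 3

3


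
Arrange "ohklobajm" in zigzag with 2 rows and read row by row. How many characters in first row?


Zigzag "ohklobajm" into 2 rows:
Placing characters:
  'o' => row 0
  'h' => row 1
  'k' => row 0
  'l' => row 1
  'o' => row 0
  'b' => row 1
  'a' => row 0
  'j' => row 1
  'm' => row 0
Rows:
  Row 0: "okoam"
  Row 1: "hlbj"
First row length: 5

5


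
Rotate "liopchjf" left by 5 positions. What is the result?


Input: "liopchjf", rotate left by 5
First 5 characters: "liopc"
Remaining characters: "hjf"
Concatenate remaining + first: "hjf" + "liopc" = "hjfliopc"

hjfliopc


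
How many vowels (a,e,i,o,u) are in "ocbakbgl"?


Input: ocbakbgl
Checking each character:
  'o' at position 0: vowel (running total: 1)
  'c' at position 1: consonant
  'b' at position 2: consonant
  'a' at position 3: vowel (running total: 2)
  'k' at position 4: consonant
  'b' at position 5: consonant
  'g' at position 6: consonant
  'l' at position 7: consonant
Total vowels: 2

2


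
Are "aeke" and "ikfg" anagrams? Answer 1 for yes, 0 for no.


Strings: "aeke", "ikfg"
Sorted first:  aeek
Sorted second: fgik
Differ at position 0: 'a' vs 'f' => not anagrams

0


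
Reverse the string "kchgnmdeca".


Input: kchgnmdeca
Reading characters right to left:
  Position 9: 'a'
  Position 8: 'c'
  Position 7: 'e'
  Position 6: 'd'
  Position 5: 'm'
  Position 4: 'n'
  Position 3: 'g'
  Position 2: 'h'
  Position 1: 'c'
  Position 0: 'k'
Reversed: acedmnghck

acedmnghck


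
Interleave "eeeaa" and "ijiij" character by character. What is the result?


Interleaving "eeeaa" and "ijiij":
  Position 0: 'e' from first, 'i' from second => "ei"
  Position 1: 'e' from first, 'j' from second => "ej"
  Position 2: 'e' from first, 'i' from second => "ei"
  Position 3: 'a' from first, 'i' from second => "ai"
  Position 4: 'a' from first, 'j' from second => "aj"
Result: eiejeiaiaj

eiejeiaiaj


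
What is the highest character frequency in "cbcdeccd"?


Input: cbcdeccd
Character counts:
  'b': 1
  'c': 4
  'd': 2
  'e': 1
Maximum frequency: 4

4


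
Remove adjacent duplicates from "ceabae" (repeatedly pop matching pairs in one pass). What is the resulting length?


Input: ceabae
Stack-based adjacent duplicate removal:
  Read 'c': push. Stack: c
  Read 'e': push. Stack: ce
  Read 'a': push. Stack: cea
  Read 'b': push. Stack: ceab
  Read 'a': push. Stack: ceaba
  Read 'e': push. Stack: ceabae
Final stack: "ceabae" (length 6)

6


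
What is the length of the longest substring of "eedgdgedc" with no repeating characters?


Input: "eedgdgedc"
Sliding window (track last position of each char):
  Position 0 ('e'): window [0,0] length 1 -- new best
  Position 1 ('e'): repeat (last at 0), move window start to 1
  Position 1 ('e'): window [1,1] length 1
  Position 2 ('d'): window [1,2] length 2 -- new best
  Position 3 ('g'): window [1,3] length 3 -- new best
  Position 4 ('d'): repeat (last at 2), move window start to 3
  Position 4 ('d'): window [3,4] length 2
  Position 5 ('g'): repeat (last at 3), move window start to 4
  Position 5 ('g'): window [4,5] length 2
  Position 6 ('e'): window [4,6] length 3
  Position 7 ('d'): repeat (last at 4), move window start to 5
  Position 7 ('d'): window [5,7] length 3
  Position 8 ('c'): window [5,8] length 4 -- new best
Longest substring with no repeats: "gedc" with length 4

4


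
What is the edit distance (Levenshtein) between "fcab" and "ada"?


Computing edit distance: "fcab" -> "ada"
DP table:
           a    d    a
      0    1    2    3
  f   1    1    2    3
  c   2    2    2    3
  a   3    2    3    2
  b   4    3    3    3
Edit distance = dp[4][3] = 3

3


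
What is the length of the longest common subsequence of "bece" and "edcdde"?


LCS of "bece" and "edcdde"
DP table:
           e    d    c    d    d    e
      0    0    0    0    0    0    0
  b   0    0    0    0    0    0    0
  e   0    1    1    1    1    1    1
  c   0    1    1    2    2    2    2
  e   0    1    1    2    2    2    3
LCS length = dp[4][6] = 3

3


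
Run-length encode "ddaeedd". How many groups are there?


Input: ddaeedd
Scanning for consecutive runs:
  Group 1: 'd' x 2 (positions 0-1)
  Group 2: 'a' x 1 (positions 2-2)
  Group 3: 'e' x 2 (positions 3-4)
  Group 4: 'd' x 2 (positions 5-6)
Total groups: 4

4


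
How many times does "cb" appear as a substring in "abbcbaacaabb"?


Searching for "cb" in "abbcbaacaabb"
Scanning each position:
  Position 0: "ab" => no
  Position 1: "bb" => no
  Position 2: "bc" => no
  Position 3: "cb" => MATCH
  Position 4: "ba" => no
  Position 5: "aa" => no
  Position 6: "ac" => no
  Position 7: "ca" => no
  Position 8: "aa" => no
  Position 9: "ab" => no
  Position 10: "bb" => no
Total occurrences: 1

1


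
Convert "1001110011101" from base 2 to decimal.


Input: "1001110011101" in base 2
Positional expansion:
  Digit '1' (value 1) x 2^12 = 4096
  Digit '0' (value 0) x 2^11 = 0
  Digit '0' (value 0) x 2^10 = 0
  Digit '1' (value 1) x 2^9 = 512
  Digit '1' (value 1) x 2^8 = 256
  Digit '1' (value 1) x 2^7 = 128
  Digit '0' (value 0) x 2^6 = 0
  Digit '0' (value 0) x 2^5 = 0
  Digit '1' (value 1) x 2^4 = 16
  Digit '1' (value 1) x 2^3 = 8
  Digit '1' (value 1) x 2^2 = 4
  Digit '0' (value 0) x 2^1 = 0
  Digit '1' (value 1) x 2^0 = 1
Sum = 5021

5021


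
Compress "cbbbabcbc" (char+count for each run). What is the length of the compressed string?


Input: cbbbabcbc
Runs:
  'c' x 1 => "c1"
  'b' x 3 => "b3"
  'a' x 1 => "a1"
  'b' x 1 => "b1"
  'c' x 1 => "c1"
  'b' x 1 => "b1"
  'c' x 1 => "c1"
Compressed: "c1b3a1b1c1b1c1"
Compressed length: 14

14


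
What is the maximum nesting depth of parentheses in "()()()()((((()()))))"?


Input: "()()()()((((()()))))"
Tracking depth:
  Position 0 '(': depth becomes 1
  Position 1 ')': depth becomes 0
  Position 2 '(': depth becomes 1
  Position 3 ')': depth becomes 0
  Position 4 '(': depth becomes 1
  Position 5 ')': depth becomes 0
  Position 6 '(': depth becomes 1
  Position 7 ')': depth becomes 0
  Position 8 '(': depth becomes 1
  Position 9 '(': depth becomes 2
  Position 10 '(': depth becomes 3
  Position 11 '(': depth becomes 4
  Position 12 '(': depth becomes 5
  Position 13 ')': depth becomes 4
  Position 14 '(': depth becomes 5
  Position 15 ')': depth becomes 4
  Position 16 ')': depth becomes 3
  Position 17 ')': depth becomes 2
  Position 18 ')': depth becomes 1
  Position 19 ')': depth becomes 0
Maximum depth reached: 5

5


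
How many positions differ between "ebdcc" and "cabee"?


Comparing "ebdcc" and "cabee" position by position:
  Position 0: 'e' vs 'c' => DIFFER
  Position 1: 'b' vs 'a' => DIFFER
  Position 2: 'd' vs 'b' => DIFFER
  Position 3: 'c' vs 'e' => DIFFER
  Position 4: 'c' vs 'e' => DIFFER
Positions that differ: 5

5


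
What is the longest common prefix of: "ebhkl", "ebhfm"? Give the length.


Words: ebhkl, ebhfm
  Position 0: all 'e' => match
  Position 1: all 'b' => match
  Position 2: all 'h' => match
  Position 3: ('k', 'f') => mismatch, stop
LCP = "ebh" (length 3)

3
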